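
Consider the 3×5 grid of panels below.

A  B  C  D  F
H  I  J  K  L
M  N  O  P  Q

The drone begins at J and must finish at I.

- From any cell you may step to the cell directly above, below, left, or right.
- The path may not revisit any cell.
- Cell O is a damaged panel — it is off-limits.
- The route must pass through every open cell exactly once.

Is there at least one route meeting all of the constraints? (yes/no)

yes

One route that works: J → K → P → Q → L → F → D → C → B → A → H → M → N → I.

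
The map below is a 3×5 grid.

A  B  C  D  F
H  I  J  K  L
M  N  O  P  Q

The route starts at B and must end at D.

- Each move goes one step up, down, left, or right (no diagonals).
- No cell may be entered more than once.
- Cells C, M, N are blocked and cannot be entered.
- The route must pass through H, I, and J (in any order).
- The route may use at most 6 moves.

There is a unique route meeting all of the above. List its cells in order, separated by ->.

B -> A -> H -> I -> J -> K -> D

The 6-move cap with required stops at H, I, J leaves no slack for detours.
Route from B: left 1 to A, down 1 to H, right 3 to K, up 1 to D — 6 moves in all.
Check: all required cells visited; 6 ≤ 6 moves.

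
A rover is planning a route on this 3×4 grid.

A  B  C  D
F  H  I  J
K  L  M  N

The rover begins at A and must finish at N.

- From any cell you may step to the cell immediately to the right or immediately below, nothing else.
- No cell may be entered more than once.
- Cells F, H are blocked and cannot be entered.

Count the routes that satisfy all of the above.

A right/down-only route from A to N makes exactly 2 down-moves and 3 right-moves in some order.
With no other constraints that would be C(5,2) = 10 routes.
Subtract routes through each blocked cell (inclusion–exclusion for overlaps): − through F: 4 − through H: 6 + through F&H: 3 → 3.
That gives 3 routes.

3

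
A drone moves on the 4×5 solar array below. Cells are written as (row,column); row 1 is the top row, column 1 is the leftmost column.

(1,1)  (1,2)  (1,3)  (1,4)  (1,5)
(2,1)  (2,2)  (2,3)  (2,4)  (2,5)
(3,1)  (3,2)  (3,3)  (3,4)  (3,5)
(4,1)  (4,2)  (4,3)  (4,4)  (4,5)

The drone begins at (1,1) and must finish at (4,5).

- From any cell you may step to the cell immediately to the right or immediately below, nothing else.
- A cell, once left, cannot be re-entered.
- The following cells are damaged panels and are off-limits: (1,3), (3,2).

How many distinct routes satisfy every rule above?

A right/down-only route from (1,1) to (4,5) makes exactly 3 down-moves and 4 right-moves in some order.
With no other constraints that would be C(7,3) = 35 routes.
Subtract routes through each blocked cell (inclusion–exclusion for overlaps): − through (1,3): 10 − through (3,2): 12 → 13.
That gives 13 routes.

13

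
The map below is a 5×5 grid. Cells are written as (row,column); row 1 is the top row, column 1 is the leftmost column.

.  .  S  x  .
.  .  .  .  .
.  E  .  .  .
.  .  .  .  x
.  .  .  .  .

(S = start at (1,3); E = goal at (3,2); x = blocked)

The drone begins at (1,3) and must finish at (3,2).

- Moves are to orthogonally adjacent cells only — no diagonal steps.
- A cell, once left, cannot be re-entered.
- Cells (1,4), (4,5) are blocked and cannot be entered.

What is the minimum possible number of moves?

3

The Manhattan distance from (1,3) to (3,2) is |1−3| + |3−2| = 3, so at least 3 moves are needed.
A route of 3 moves achieves this: (1,3) → (2,3) → (3,3) → (3,2).
Since 3 matches the lower bound, it is optimal.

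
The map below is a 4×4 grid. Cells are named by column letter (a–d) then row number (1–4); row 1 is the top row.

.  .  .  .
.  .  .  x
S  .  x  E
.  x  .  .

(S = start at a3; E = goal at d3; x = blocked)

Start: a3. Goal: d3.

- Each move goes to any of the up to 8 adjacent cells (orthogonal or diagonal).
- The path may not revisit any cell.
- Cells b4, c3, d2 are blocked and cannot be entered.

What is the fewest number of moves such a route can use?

With diagonal moves allowed, the Chebyshev distance max(|Δrow|,|Δcol|) from a3 to d3 is 3, so at least 3 moves are needed.
A route of 3 moves achieves this: a3 → b2 → c2 → d3.
Since 3 matches the lower bound, it is optimal.

3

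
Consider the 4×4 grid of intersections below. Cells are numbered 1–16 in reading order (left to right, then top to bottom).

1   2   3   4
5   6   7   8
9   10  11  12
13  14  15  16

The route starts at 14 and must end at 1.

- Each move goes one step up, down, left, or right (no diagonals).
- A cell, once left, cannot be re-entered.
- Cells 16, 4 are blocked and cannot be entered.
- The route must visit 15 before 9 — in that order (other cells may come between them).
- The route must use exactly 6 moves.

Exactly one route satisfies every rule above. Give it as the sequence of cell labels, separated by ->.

The waypoints must appear in the order 15, 9, with no cell reused.
Route from 14: right 1 to 15, up 1 to 11, left 2 to 9, up 2 to 1 — 6 moves in all.
Check: order respected (15 at step 1, 9 at step 4); 6 moves as required.

14 -> 15 -> 11 -> 10 -> 9 -> 5 -> 1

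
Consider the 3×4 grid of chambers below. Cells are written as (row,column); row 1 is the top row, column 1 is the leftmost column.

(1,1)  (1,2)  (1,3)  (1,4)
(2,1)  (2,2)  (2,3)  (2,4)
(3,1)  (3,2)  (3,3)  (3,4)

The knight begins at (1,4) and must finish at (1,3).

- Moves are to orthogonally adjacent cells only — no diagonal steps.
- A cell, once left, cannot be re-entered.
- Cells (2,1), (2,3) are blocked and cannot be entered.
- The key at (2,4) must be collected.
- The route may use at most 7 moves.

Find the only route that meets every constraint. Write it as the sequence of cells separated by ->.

Any route must reach (2,4) and still end at (1,3) within 7 moves, so the order of the required stops is forced.
Route from (1,4): down 2 to (3,4), left 2 to (3,2), up 2 to (1,2), right 1 to (1,3) — 7 moves in all.
Check: all required cells visited; 7 ≤ 7 moves.

(1,4) -> (2,4) -> (3,4) -> (3,3) -> (3,2) -> (2,2) -> (1,2) -> (1,3)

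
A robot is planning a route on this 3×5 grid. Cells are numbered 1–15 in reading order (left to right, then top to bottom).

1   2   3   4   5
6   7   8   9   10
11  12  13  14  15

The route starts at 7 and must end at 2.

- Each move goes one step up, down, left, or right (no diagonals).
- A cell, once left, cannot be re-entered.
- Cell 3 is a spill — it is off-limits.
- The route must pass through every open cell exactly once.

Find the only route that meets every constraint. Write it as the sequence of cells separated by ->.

7 -> 8 -> 9 -> 4 -> 5 -> 10 -> 15 -> 14 -> 13 -> 12 -> 11 -> 6 -> 1 -> 2

Need to visit all 14 open cells exactly once, starting at 7 and ending at 2.
Cell 11 has only two open neighbours (6 and 12), so the path must pass straight through it: one of those is the cell it's entered from and the other is where it exits.
Route from 7: 2× right (reaching 9), up to 4, right to 5, 2× down (reaching 15), 4× left (reaching 11), 2× up (reaching 1), right to 2 — 13 moves in all.
Check: all 14 open cells covered.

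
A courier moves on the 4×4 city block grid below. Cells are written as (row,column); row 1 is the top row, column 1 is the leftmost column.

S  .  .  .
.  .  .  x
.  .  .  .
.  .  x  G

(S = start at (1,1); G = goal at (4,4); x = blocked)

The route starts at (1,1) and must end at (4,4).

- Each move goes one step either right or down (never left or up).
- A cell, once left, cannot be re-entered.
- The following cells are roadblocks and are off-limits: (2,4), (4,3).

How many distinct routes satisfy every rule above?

6

A right/down-only route from (1,1) to (4,4) makes exactly 3 down-moves and 3 right-moves in some order.
With no other constraints that would be C(6,3) = 20 routes.
Subtract routes through each blocked cell (inclusion–exclusion for overlaps): − through (2,4): 4 − through (4,3): 10 → 6.
That gives 6 routes.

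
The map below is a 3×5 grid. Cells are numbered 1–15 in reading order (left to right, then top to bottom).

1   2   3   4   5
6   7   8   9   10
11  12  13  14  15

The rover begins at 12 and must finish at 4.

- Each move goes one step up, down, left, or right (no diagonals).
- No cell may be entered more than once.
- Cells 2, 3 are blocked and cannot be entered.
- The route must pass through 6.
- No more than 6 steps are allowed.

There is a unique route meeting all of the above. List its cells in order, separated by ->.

12 -> 11 -> 6 -> 7 -> 8 -> 9 -> 4

The 6-move cap with required stops at 6 leaves no slack for detours.
Route from 12: left 1 to 11, up 1 to 6, right 3 to 9, up 1 to 4 — 6 moves in all.
Check: all required cells visited; 6 ≤ 6 moves.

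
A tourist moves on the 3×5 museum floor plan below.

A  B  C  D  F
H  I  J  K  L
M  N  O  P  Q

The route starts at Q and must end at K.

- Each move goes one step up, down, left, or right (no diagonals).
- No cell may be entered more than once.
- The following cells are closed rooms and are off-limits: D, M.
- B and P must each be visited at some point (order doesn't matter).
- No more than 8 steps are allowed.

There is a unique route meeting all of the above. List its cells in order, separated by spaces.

Q P O N I B C J K

Any route must reach B and P and still end at K within 8 moves, so the order of the required stops is forced.
Route from Q: 3× left (reaching N), 2× up (reaching B), right to C, down to J, right to K — 8 moves in all.
Check: all required cells visited; 8 ≤ 8 moves.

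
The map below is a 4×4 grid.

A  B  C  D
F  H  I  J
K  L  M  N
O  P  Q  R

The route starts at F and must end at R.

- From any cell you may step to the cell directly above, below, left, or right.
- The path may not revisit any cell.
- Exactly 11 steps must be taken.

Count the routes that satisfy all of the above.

39

Need simple routes of exactly 11 moves from F to R (Manhattan distance 5, so 3 moves are spent on a detour and 3 undoing it).
Branch systematically from the start, pruning whenever the remaining move budget drops below the Manhattan distance to R or differs from it in parity. Grouping the completions by first move — via A: 15; via K: 16; via H: 8 — and summing: 15 + 16 + 8 = 39.
That gives 39 routes.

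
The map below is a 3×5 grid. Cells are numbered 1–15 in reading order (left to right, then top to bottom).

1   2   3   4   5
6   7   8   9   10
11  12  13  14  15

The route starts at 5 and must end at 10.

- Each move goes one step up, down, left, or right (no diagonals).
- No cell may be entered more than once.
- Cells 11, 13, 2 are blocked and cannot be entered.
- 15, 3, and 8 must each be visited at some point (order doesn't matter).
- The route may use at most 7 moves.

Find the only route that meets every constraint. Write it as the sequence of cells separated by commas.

The 7-move cap with required stops at 15, 3, 8 leaves no slack for detours.
Route from 5: 2× left (reaching 3), down to 8, right to 9, down to 14, right to 15, up to 10 — 7 moves in all.
Check: all required cells visited; 7 ≤ 7 moves.

5, 4, 3, 8, 9, 14, 15, 10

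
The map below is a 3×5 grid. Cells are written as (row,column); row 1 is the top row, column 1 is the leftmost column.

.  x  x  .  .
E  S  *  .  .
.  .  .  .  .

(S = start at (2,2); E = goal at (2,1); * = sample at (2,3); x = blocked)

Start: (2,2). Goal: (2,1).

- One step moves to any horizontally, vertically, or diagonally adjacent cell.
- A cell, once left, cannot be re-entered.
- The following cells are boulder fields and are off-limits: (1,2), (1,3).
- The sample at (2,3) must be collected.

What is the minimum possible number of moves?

3

Any route passes through (2,3) somewhere between (2,2) and (2,1). Summing Chebyshev distances along the two legs ((2,2) → (2,3) → (2,1)) gives a lower bound of 1 + 2 = 3 moves.
A route of 3 moves achieves this: (2,2) → (2,3) → (3,2) → (2,1).
Since 3 matches the lower bound, it is optimal.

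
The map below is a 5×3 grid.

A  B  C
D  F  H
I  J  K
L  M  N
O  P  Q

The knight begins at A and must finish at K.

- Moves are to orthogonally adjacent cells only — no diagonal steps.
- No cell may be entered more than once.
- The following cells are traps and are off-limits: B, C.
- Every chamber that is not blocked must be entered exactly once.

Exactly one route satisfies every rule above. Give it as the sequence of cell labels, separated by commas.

Need to visit all 13 open cells exactly once, starting at A and ending at K.
Route from A: 4× down (reaching O), 2× right (reaching Q), up to N, left to M, 2× up (reaching F), right to H, down to K — 12 moves in all.
Check: all 13 open cells covered.

A, D, I, L, O, P, Q, N, M, J, F, H, K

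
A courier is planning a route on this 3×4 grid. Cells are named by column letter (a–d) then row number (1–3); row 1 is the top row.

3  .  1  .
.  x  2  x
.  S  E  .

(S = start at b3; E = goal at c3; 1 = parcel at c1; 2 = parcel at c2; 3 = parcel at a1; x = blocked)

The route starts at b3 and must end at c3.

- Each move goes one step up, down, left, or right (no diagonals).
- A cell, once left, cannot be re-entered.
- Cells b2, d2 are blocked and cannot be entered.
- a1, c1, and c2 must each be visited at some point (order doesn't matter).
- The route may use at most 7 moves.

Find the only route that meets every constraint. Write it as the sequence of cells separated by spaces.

Any route must reach a1, c1, and c2 and still end at c3 within 7 moves, so the order of the required stops is forced.
Route from b3: left to a3, 2× up (reaching a1), 2× right (reaching c1), 2× down (reaching c3) — 7 moves in all.
Check: all required cells visited; 7 ≤ 7 moves.

b3 a3 a2 a1 b1 c1 c2 c3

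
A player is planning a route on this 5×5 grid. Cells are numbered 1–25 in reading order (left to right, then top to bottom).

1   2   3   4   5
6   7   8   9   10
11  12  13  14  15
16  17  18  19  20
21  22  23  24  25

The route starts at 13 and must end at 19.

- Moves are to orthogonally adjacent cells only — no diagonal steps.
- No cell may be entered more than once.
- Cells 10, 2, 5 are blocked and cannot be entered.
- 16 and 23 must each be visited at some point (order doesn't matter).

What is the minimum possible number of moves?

Any route passes through 16 and 23 in some order between 13 and 19. Summing Manhattan distances along each leg and taking the cheapest ordering (13 → 23 → 16 → 19) gives a lower bound of 2 + 3 + 3 = 8 moves.
A route of 8 moves achieves this: 13 → 18 → 17 → 16 → 21 → 22 → 23 → 24 → 19.
Since 8 matches the lower bound, it is optimal.

8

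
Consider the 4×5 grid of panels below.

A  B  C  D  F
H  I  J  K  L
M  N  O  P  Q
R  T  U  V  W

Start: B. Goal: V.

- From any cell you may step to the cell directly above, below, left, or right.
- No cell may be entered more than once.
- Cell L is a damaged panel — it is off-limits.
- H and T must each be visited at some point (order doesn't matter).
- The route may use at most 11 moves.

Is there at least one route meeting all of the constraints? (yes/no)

yes

One route that works: B → I → H → M → R → T → U → V.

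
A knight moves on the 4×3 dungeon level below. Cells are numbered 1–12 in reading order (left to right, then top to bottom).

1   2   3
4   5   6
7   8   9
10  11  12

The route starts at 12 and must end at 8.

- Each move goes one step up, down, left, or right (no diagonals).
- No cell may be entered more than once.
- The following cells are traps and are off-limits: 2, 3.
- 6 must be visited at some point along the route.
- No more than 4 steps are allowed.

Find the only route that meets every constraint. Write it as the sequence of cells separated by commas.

The 4-move cap with required stops at 6 leaves no slack for detours.
Route from 12: up 2 to 6, left 1 to 5, down 1 to 8 — 4 moves in all.
Check: all required cells visited; 4 ≤ 4 moves.

12, 9, 6, 5, 8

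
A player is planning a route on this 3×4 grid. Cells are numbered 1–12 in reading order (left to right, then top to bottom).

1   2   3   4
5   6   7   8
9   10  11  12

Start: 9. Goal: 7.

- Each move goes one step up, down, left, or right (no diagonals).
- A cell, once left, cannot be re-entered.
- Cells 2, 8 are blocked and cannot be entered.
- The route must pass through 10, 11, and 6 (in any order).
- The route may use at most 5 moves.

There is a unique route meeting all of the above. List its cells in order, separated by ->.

9 -> 5 -> 6 -> 10 -> 11 -> 7

Any route must reach 10, 11, and 6 and still end at 7 within 5 moves, so the order of the required stops is forced.
Route from 9: up to 5, right to 6, down to 10, right to 11, up to 7 — 5 moves in all.
Check: all required cells visited; 5 ≤ 5 moves.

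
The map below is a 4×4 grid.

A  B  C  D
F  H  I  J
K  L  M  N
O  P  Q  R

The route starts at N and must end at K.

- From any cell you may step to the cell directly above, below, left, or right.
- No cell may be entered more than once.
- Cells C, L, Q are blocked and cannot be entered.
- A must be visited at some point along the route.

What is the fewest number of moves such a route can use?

7

Any route passes through A somewhere between N and K. Summing Manhattan distances along the two legs (N → A → K) gives a lower bound of 5 + 2 = 7 moves.
A route of 7 moves achieves this: N → J → I → H → B → A → F → K.
Since 7 matches the lower bound, it is optimal.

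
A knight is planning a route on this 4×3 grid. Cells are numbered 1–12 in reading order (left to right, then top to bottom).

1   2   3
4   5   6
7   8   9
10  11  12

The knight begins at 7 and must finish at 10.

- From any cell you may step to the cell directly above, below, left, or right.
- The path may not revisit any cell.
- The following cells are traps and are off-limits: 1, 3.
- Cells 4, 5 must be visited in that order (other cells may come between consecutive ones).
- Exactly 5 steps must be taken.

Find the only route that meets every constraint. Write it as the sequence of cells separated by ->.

7 -> 4 -> 5 -> 8 -> 11 -> 10

The waypoints must appear in the order 4, 5, with no cell reused.
Route from 7: up 1 to 4, right 1 to 5, down 2 to 11, left 1 to 10 — 5 moves in all.
Check: order respected (4 at step 1, 5 at step 2); 5 moves as required.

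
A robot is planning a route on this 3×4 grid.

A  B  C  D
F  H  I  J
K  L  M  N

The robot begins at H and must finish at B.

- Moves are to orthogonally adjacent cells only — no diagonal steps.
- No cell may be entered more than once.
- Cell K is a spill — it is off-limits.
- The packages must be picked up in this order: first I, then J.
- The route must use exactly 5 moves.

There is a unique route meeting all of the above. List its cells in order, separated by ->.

H -> I -> J -> D -> C -> B

The waypoints must appear in the order I, J, with no cell reused.
Route from H: 2× right (reaching J), up to D, 2× left (reaching B) — 5 moves in all.
Check: order respected (I at step 1, J at step 2); 5 moves as required.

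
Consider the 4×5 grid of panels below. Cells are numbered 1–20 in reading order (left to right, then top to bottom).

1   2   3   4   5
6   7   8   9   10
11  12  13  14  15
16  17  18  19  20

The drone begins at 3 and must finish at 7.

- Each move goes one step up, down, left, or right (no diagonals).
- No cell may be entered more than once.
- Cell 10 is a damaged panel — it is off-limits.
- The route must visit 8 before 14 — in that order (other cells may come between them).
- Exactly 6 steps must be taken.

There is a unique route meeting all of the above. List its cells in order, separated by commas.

3, 8, 9, 14, 13, 12, 7

The waypoints must appear in the order 8, 14, with no cell reused.
Route from 3: down 1 to 8, right 1 to 9, down 1 to 14, left 2 to 12, up 1 to 7 — 6 moves in all.
Check: order respected (8 at step 1, 14 at step 3); 6 moves as required.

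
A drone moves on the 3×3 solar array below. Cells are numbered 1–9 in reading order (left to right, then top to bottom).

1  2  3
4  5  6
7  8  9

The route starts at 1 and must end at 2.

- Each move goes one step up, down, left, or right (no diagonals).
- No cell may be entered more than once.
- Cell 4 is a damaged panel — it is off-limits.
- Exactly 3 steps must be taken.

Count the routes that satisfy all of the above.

Need simple routes of exactly 3 moves from 1 to 2 (Manhattan distance 1, so 1 moves are spent on a detour and 1 undoing it).
No route satisfies every constraint, so the count is 0.

0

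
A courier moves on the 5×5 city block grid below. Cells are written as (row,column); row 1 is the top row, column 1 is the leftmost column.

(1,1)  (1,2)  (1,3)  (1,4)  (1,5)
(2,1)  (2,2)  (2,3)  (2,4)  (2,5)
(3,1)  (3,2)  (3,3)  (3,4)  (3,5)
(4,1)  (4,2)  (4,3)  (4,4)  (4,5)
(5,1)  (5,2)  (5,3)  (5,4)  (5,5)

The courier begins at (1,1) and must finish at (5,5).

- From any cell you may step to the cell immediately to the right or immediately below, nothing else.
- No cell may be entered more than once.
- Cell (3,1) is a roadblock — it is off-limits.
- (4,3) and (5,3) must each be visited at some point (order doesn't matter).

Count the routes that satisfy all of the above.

7

A right/down-only route from (1,1) to (5,5) makes exactly 4 down-moves and 4 right-moves in some order.
With no other constraints that would be C(8,4) = 70 routes.
A monotone route can only reach the required cells in the order (4,3), (5,3), so split there and multiply the segment counts (each segment already excludes blocked cells): (1,1)→(4,3): 7; (4,3)→(5,3): 1; (5,3)→(5,5): 1; product = 7.
That gives 7 routes.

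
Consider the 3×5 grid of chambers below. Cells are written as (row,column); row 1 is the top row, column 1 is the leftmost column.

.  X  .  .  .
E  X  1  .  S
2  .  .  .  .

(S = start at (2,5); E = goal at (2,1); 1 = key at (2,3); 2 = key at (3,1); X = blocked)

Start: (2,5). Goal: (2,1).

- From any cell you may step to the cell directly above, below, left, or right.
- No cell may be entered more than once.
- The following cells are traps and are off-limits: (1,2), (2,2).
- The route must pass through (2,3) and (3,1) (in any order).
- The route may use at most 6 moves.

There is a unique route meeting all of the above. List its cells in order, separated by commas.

(2,5), (2,4), (2,3), (3,3), (3,2), (3,1), (2,1)

The budget equals the shortest possible length, so every move has to be on a shortest route through the required cells.
Route from (2,5): left 2 to (2,3), down 1 to (3,3), left 2 to (3,1), up 1 to (2,1) — 6 moves in all.
Check: all required cells visited; 6 ≤ 6 moves.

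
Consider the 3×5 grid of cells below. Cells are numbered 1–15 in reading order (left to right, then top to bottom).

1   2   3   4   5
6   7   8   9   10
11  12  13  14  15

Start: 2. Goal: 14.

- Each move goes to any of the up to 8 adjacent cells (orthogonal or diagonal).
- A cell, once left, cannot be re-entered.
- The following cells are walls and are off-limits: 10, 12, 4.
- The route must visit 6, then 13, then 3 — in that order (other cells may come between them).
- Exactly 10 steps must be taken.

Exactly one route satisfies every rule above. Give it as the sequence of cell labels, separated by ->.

The waypoints must appear in the order 6, 13, 3, with no cell reused.
Route from 2: left to 1, 2× down (reaching 11), up-right to 7, down-right to 13, 2× up (reaching 3), 2× down-right (reaching 15), left to 14 — 10 moves in all.
Check: order respected (6 at step 2, 13 at step 5, 3 at step 7); 10 moves as required.

2 -> 1 -> 6 -> 11 -> 7 -> 13 -> 8 -> 3 -> 9 -> 15 -> 14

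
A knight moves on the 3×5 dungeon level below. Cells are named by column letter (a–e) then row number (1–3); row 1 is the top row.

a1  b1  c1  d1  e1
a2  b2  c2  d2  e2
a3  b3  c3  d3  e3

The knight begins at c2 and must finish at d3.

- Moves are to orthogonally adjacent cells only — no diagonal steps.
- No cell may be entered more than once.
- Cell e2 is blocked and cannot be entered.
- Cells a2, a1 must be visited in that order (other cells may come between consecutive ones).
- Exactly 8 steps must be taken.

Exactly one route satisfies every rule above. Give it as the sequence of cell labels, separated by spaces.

c2 b2 a2 a1 b1 c1 d1 d2 d3

The waypoints must appear in the order a2, a1, with no cell reused.
Route from c2: left 2 to a2, up 1 to a1, right 3 to d1, down 2 to d3 — 8 moves in all.
Check: order respected (a2 at step 2, a1 at step 3); 8 moves as required.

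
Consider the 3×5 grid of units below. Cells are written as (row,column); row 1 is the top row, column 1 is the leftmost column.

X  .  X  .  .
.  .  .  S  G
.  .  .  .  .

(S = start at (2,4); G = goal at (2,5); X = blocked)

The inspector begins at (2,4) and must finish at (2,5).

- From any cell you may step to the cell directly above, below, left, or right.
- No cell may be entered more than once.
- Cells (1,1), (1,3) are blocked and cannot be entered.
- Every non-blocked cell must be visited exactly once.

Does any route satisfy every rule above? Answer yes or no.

Cell (1,2) has only one open neighbour but is neither the start nor the goal, so a Hamiltonian route would have to both enter and leave it through the same neighbour — impossible without revisiting.

no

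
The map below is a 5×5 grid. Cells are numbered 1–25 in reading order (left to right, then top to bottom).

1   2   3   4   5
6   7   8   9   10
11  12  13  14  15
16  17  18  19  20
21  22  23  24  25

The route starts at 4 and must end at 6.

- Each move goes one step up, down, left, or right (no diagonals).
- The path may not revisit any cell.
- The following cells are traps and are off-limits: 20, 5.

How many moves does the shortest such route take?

4

The Manhattan distance from 4 to 6 is |1−2| + |4−1| = 4, so at least 4 moves are needed.
A route of 4 moves achieves this: 4 → 9 → 8 → 7 → 6.
Since 4 matches the lower bound, it is optimal.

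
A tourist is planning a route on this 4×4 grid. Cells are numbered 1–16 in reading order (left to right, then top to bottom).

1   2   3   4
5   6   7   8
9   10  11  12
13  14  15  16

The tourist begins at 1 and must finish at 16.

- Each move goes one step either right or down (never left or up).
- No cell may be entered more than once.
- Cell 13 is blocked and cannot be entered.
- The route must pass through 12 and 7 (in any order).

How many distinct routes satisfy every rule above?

6

A right/down-only route from 1 to 16 makes exactly 3 down-moves and 3 right-moves in some order.
With no other constraints that would be C(6,3) = 20 routes.
A monotone route can only reach the required cells in the order 7, 12, so split there and multiply the segment counts (each segment already excludes blocked cells): 1→7: 3; 7→12: 2; 12→16: 1; product = 6.
That gives 6 routes.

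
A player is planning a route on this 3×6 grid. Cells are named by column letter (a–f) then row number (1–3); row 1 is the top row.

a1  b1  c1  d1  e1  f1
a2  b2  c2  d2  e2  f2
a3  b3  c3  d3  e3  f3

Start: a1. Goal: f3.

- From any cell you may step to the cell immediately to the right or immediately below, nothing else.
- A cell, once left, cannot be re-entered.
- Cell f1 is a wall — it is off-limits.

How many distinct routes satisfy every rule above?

A right/down-only route from a1 to f3 makes exactly 2 down-moves and 5 right-moves in some order.
With no other constraints that would be C(7,2) = 21 routes.
Subtract routes through each blocked cell (inclusion–exclusion for overlaps): − through f1: 1 → 20.
That gives 20 routes.

20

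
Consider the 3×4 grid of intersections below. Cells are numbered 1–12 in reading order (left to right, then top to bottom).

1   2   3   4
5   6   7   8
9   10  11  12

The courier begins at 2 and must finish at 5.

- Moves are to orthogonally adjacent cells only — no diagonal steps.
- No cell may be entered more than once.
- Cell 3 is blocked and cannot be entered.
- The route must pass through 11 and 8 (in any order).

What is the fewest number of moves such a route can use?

Any route passes through 11 and 8 in some order between 2 and 5. Summing Manhattan distances along each leg and taking the cheapest ordering (2 → 8 → 11 → 5) gives a lower bound of 3 + 2 + 3 = 8 moves.
A route of 8 moves achieves this: 2 → 6 → 7 → 8 → 12 → 11 → 10 → 9 → 5.
Since 8 matches the lower bound, it is optimal.

8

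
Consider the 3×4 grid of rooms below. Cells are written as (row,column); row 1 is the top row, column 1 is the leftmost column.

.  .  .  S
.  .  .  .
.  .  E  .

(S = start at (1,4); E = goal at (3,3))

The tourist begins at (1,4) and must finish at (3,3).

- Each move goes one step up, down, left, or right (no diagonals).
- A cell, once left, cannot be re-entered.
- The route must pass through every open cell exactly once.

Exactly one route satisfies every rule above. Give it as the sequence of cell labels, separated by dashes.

Need to visit all 12 open cells exactly once, starting at (1,4) and ending at (3,3).
Cell (3,1) has only two open neighbours ((2,1) and (3,2)), so the path must pass straight through it: one of those is the cell it's entered from and the other is where it exits.
Route from (1,4): 3× left (reaching (1,1)), 2× down (reaching (3,1)), right to (3,2), up to (2,2), 2× right (reaching (2,4)), down to (3,4), left to (3,3) — 11 moves in all.
Check: all 12 open cells covered.

(1,4) - (1,3) - (1,2) - (1,1) - (2,1) - (3,1) - (3,2) - (2,2) - (2,3) - (2,4) - (3,4) - (3,3)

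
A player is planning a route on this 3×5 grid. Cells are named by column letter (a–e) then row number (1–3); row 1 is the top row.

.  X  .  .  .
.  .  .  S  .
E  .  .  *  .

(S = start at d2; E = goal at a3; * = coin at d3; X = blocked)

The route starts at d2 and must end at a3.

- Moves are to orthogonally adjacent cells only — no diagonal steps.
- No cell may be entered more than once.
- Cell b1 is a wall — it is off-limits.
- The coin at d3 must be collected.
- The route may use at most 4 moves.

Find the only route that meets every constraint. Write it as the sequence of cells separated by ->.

d2 -> d3 -> c3 -> b3 -> a3

Any route must reach d3 and still end at a3 within 4 moves, so the order of the required stops is forced.
Route from d2: down 1 to d3, left 3 to a3 — 4 moves in all.
Check: all required cells visited; 4 ≤ 4 moves.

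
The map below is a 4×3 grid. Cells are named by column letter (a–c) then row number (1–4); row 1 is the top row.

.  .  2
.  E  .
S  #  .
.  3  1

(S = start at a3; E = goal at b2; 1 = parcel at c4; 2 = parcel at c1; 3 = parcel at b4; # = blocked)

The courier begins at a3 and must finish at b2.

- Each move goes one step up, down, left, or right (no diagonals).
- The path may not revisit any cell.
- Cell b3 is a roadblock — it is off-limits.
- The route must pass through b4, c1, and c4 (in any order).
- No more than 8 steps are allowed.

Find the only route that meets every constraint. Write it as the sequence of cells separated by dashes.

The budget equals the shortest possible length, so every move has to be on a shortest route through the required cells.
Route from a3: down 1 to a4, right 2 to c4, up 3 to c1, left 1 to b1, down 1 to b2 — 8 moves in all.
Check: all required cells visited; 8 ≤ 8 moves.

a3 - a4 - b4 - c4 - c3 - c2 - c1 - b1 - b2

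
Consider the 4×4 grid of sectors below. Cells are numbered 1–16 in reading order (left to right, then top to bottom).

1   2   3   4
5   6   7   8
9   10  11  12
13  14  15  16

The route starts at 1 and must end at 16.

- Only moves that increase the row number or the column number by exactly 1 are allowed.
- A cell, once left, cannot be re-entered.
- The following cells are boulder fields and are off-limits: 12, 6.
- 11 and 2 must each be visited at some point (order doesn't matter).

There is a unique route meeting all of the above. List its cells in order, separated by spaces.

1 2 3 7 11 15 16

Moves only go right or down, so the column and row indices never decrease.
Route from 1: right 2 to 3, down 3 to 15, right 1 to 16 — 6 moves in all.
Check: all required cells visited.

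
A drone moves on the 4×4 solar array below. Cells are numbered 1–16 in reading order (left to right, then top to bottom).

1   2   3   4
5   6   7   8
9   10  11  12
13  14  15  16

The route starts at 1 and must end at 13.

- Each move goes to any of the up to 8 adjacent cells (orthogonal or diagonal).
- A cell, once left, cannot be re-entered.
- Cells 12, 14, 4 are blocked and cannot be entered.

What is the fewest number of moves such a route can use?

3

With diagonal moves allowed, the Chebyshev distance max(|Δrow|,|Δcol|) from 1 to 13 is 3, so at least 3 moves are needed.
A route of 3 moves achieves this: 1 → 5 → 9 → 13.
Since 3 matches the lower bound, it is optimal.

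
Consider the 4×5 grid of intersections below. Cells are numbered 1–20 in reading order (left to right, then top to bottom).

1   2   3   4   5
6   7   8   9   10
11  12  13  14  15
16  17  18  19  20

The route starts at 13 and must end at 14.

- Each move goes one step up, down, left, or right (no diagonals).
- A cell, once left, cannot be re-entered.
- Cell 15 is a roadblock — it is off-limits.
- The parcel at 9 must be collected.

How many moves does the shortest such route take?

Any route passes through 9 somewhere between 13 and 14. Summing Manhattan distances along the two legs (13 → 9 → 14) gives a lower bound of 2 + 1 = 3 moves.
A route of 3 moves achieves this: 13 → 8 → 9 → 14.
Since 3 matches the lower bound, it is optimal.

3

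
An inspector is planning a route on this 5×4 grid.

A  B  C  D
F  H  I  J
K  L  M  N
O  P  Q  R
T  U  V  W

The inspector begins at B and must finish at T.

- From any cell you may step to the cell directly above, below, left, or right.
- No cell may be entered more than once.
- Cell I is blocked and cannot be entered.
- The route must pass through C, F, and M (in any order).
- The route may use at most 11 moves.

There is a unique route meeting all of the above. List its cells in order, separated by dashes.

Any route must reach C, F, and M and still end at T within 11 moves, so the order of the required stops is forced.
Route from B: right 2 to D, down 2 to N, left 2 to L, up 1 to H, left 1 to F, down 3 to T — 11 moves in all.
Check: all required cells visited; 11 ≤ 11 moves.

B - C - D - J - N - M - L - H - F - K - O - T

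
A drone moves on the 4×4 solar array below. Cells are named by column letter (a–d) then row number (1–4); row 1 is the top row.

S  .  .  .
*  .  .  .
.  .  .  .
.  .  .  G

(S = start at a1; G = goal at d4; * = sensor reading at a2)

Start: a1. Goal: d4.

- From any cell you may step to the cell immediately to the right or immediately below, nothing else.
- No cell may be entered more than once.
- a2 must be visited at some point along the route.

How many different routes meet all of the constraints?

10

A right/down-only route from a1 to d4 makes exactly 3 down-moves and 3 right-moves in some order.
With no other constraints that would be C(6,3) = 20 routes.
Split at a2 and multiply the segment counts: a1→a2: 1; a2→d4: 10; product = 10.
That gives 10 routes.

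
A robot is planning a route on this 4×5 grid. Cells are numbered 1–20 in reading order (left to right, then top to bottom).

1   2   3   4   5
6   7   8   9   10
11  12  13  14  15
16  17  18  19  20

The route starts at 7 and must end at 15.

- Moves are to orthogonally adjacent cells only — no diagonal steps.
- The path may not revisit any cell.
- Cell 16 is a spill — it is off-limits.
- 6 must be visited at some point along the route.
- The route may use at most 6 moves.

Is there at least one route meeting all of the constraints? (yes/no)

One route that works: 7 → 6 → 11 → 12 → 13 → 14 → 15.

yes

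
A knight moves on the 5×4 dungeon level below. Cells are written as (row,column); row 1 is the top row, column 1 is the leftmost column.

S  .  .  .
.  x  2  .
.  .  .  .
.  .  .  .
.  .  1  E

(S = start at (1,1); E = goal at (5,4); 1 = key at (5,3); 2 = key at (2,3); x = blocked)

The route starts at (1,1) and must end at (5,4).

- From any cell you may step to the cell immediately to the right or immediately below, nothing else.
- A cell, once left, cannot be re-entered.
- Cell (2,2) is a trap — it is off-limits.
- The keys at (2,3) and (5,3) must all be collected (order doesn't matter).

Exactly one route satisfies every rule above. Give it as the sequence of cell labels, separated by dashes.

(1,1) - (1,2) - (1,3) - (2,3) - (3,3) - (4,3) - (5,3) - (5,4)

Moves only go right or down, so the column and row indices never decrease.
Route from (1,1): 2× right (reaching (1,3)), 4× down (reaching (5,3)), right to (5,4) — 7 moves in all.
Check: all required cells visited.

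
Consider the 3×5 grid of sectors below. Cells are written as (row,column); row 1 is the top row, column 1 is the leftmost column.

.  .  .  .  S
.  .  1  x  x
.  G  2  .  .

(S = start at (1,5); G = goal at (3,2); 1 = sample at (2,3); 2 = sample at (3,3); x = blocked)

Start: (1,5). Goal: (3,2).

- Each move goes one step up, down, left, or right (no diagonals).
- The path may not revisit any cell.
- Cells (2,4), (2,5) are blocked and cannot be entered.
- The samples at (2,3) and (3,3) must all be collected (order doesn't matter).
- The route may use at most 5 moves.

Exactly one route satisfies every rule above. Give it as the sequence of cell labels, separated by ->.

The budget equals the shortest possible length, so every move has to be on a shortest route through the required cells.
Route from (1,5): left 2 to (1,3), down 2 to (3,3), left 1 to (3,2) — 5 moves in all.
Check: all required cells visited; 5 ≤ 5 moves.

(1,5) -> (1,4) -> (1,3) -> (2,3) -> (3,3) -> (3,2)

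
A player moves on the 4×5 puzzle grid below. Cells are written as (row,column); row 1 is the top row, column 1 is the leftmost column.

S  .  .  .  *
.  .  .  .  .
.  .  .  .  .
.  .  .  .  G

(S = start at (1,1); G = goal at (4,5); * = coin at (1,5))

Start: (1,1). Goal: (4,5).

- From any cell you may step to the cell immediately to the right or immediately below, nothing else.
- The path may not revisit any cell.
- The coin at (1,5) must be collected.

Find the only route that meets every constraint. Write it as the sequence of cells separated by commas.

(1,1), (1,2), (1,3), (1,4), (1,5), (2,5), (3,5), (4,5)

Moves only go right or down, so the column and row indices never decrease.
Route from (1,1): right 4 to (1,5), down 3 to (4,5) — 7 moves in all.
Check: all required cells visited.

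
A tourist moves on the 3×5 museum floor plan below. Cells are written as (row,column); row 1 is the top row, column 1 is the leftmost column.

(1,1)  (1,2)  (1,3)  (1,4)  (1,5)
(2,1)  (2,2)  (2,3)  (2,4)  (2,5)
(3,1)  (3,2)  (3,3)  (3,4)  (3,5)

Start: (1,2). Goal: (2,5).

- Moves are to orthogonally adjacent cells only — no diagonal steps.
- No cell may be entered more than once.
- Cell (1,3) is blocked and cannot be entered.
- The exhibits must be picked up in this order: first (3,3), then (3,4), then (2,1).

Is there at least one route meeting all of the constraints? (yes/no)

Ignoring the required order, 18 revisit-free routes from (1,2) to (2,5) pass through all of (3,3), (3,4), and (2,1); the waypoint orders that occur are (2,1) → (3,3) → (3,4) (18) — never (3,3) → (3,4) → (2,1).

no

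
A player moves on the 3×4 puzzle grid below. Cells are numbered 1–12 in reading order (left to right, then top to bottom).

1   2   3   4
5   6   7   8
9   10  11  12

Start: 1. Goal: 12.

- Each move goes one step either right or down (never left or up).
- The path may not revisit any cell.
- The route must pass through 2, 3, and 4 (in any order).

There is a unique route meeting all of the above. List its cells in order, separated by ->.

Moves only go right or down, so the column and row indices never decrease.
Route from 1: 3× right (reaching 4), 2× down (reaching 12) — 5 moves in all.
Check: all required cells visited.

1 -> 2 -> 3 -> 4 -> 8 -> 12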